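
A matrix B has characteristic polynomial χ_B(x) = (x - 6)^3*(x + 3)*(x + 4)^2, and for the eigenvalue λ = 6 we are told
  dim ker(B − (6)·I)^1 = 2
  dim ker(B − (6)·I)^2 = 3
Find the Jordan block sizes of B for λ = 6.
Block sizes for λ = 6: [2, 1]

From the dimensions of kernels of powers, the number of Jordan blocks of size at least j is d_j − d_{j−1} where d_j = dim ker(N^j) (with d_0 = 0). Computing the differences gives [2, 1].
The number of blocks of size exactly k is (#blocks of size ≥ k) − (#blocks of size ≥ k + 1), so the partition is: 1 block(s) of size 1, 1 block(s) of size 2.
In nonincreasing order the block sizes are [2, 1].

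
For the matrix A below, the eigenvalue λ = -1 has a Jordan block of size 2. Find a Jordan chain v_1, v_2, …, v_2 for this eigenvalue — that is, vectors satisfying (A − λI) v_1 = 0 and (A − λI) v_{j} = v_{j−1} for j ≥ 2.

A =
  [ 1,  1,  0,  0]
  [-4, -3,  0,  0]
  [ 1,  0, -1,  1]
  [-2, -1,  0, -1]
A Jordan chain for λ = -1 of length 2:
v_1 = (2, -4, 1, -2)ᵀ
v_2 = (1, 0, 0, 0)ᵀ

Let N = A − (-1)·I. We want v_2 with N^2 v_2 = 0 but N^1 v_2 ≠ 0; then v_{j-1} := N · v_j for j = 2, …, 2.

Pick v_2 = (1, 0, 0, 0)ᵀ.
Then v_1 = N · v_2 = (2, -4, 1, -2)ᵀ.

Sanity check: (A − (-1)·I) v_1 = (0, 0, 0, 0)ᵀ = 0. ✓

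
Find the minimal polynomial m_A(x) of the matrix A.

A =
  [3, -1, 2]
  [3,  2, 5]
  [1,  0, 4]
x^3 - 9*x^2 + 27*x - 27

The characteristic polynomial is χ_A(x) = (x - 3)^3, so the eigenvalues are known. The minimal polynomial is
  m_A(x) = Π_λ (x − λ)^{k_λ}
where k_λ is the size of the *largest* Jordan block for λ (equivalently, the smallest k with (A − λI)^k v = 0 for every generalised eigenvector v of λ).

  λ = 3: largest Jordan block has size 3, contributing (x − 3)^3

So m_A(x) = (x - 3)^3 = x^3 - 9*x^2 + 27*x - 27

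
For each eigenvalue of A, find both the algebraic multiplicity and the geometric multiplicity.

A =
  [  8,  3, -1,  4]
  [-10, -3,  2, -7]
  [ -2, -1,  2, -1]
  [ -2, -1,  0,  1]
λ = 2: alg = 4, geom = 2

Step 1 — factor the characteristic polynomial to read off the algebraic multiplicities:
  χ_A(x) = (x - 2)^4

Step 2 — compute geometric multiplicities via the rank-nullity identity g(λ) = n − rank(A − λI):
  rank(A − (2)·I) = 2, so dim ker(A − (2)·I) = n − 2 = 2

Summary:
  λ = 2: algebraic multiplicity = 4, geometric multiplicity = 2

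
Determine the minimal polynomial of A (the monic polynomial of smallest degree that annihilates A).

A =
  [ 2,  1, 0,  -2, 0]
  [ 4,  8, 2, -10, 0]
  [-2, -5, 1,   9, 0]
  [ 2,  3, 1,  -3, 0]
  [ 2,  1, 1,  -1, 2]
x^2 - 4*x + 4

The characteristic polynomial is χ_A(x) = (x - 2)^5, so the eigenvalues are known. The minimal polynomial is
  m_A(x) = Π_λ (x − λ)^{k_λ}
where k_λ is the size of the *largest* Jordan block for λ (equivalently, the smallest k with (A − λI)^k v = 0 for every generalised eigenvector v of λ).

  λ = 2: largest Jordan block has size 2, contributing (x − 2)^2

So m_A(x) = (x - 2)^2 = x^2 - 4*x + 4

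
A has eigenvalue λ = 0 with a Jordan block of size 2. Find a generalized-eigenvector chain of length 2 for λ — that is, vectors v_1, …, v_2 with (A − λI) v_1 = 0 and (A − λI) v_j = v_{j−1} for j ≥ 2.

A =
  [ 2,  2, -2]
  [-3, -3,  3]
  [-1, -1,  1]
A Jordan chain for λ = 0 of length 2:
v_1 = (2, -3, -1)ᵀ
v_2 = (1, 0, 0)ᵀ

Let N = A − (0)·I. We want v_2 with N^2 v_2 = 0 but N^1 v_2 ≠ 0; then v_{j-1} := N · v_j for j = 2, …, 2.

Pick v_2 = (1, 0, 0)ᵀ.
Then v_1 = N · v_2 = (2, -3, -1)ᵀ.

Sanity check: (A − (0)·I) v_1 = (0, 0, 0)ᵀ = 0. ✓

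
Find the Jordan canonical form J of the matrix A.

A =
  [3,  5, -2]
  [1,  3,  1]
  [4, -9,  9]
J_3(5)

The characteristic polynomial is
  det(x·I − A) = x^3 - 15*x^2 + 75*x - 125 = (x - 5)^3

Eigenvalues and multiplicities (the geometric multiplicity of λ is n − rank(A − λI), which equals the number of Jordan blocks for λ):
  λ = 5: algebraic multiplicity = 3, geometric multiplicity = 1

Determining the block sizes for each eigenvalue:
  λ = 5: one block (gm = 1), so the single block has size am = 3 → block sizes [3]

Assembling the blocks gives a Jordan form
J =
  [5, 1, 0]
  [0, 5, 1]
  [0, 0, 5]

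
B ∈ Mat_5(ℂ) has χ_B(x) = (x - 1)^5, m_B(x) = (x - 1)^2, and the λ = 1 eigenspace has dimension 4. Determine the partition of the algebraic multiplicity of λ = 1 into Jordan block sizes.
Block sizes for λ = 1: [2, 1, 1, 1]

Step 1 — from the characteristic polynomial, algebraic multiplicity of λ = 1 is 5. From dim ker(B − (1)·I) = 4, there are exactly 4 Jordan blocks for λ = 1.
Step 2 — from the minimal polynomial, the factor (x − 1)^2 tells us the largest block for λ = 1 has size 2.
Step 3 — with total size 5, 4 blocks, and largest block 2, the block sizes (in nonincreasing order) are [2, 1, 1, 1].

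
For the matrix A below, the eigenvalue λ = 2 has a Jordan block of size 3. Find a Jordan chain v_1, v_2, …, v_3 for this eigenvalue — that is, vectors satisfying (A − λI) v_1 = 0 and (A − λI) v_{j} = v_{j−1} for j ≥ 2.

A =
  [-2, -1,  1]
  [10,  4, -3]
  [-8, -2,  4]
A Jordan chain for λ = 2 of length 3:
v_1 = (-2, 4, -4)ᵀ
v_2 = (-4, 10, -8)ᵀ
v_3 = (1, 0, 0)ᵀ

Let N = A − (2)·I. We want v_3 with N^3 v_3 = 0 but N^2 v_3 ≠ 0; then v_{j-1} := N · v_j for j = 3, …, 2.

Pick v_3 = (1, 0, 0)ᵀ.
Then v_2 = N · v_3 = (-4, 10, -8)ᵀ.
Then v_1 = N · v_2 = (-2, 4, -4)ᵀ.

Sanity check: (A − (2)·I) v_1 = (0, 0, 0)ᵀ = 0. ✓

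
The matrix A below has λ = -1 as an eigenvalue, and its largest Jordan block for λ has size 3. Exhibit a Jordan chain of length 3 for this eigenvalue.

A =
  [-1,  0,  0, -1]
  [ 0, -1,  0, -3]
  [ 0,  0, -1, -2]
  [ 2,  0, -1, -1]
A Jordan chain for λ = -1 of length 3:
v_1 = (-2, -6, -4, 0)ᵀ
v_2 = (0, 0, 0, 2)ᵀ
v_3 = (1, 0, 0, 0)ᵀ

Let N = A − (-1)·I. We want v_3 with N^3 v_3 = 0 but N^2 v_3 ≠ 0; then v_{j-1} := N · v_j for j = 3, …, 2.

Pick v_3 = (1, 0, 0, 0)ᵀ.
Then v_2 = N · v_3 = (0, 0, 0, 2)ᵀ.
Then v_1 = N · v_2 = (-2, -6, -4, 0)ᵀ.

Sanity check: (A − (-1)·I) v_1 = (0, 0, 0, 0)ᵀ = 0. ✓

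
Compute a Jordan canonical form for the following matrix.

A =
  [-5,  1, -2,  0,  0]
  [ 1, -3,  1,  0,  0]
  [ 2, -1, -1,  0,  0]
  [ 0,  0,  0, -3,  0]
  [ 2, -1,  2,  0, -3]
J_3(-3) ⊕ J_1(-3) ⊕ J_1(-3)

The characteristic polynomial is
  det(x·I − A) = x^5 + 15*x^4 + 90*x^3 + 270*x^2 + 405*x + 243 = (x + 3)^5

Eigenvalues and multiplicities (the geometric multiplicity of λ is n − rank(A − λI), which equals the number of Jordan blocks for λ):
  λ = -3: algebraic multiplicity = 5, geometric multiplicity = 3

Determining the block sizes for each eigenvalue:
  λ = -3: with am = 5 and gm = 3, the partition is not yet determined (e.g. several partitions of 5 into 3 parts exist). Let N = A − (-3)·I. Computing rank(N^1) = 2, rank(N^2) = 1, rank(N^3) = 0; the number of blocks of size ≥ j is rank(N^{j−1}) − rank(N^j), giving [3, 1, 1]. So we have 1 block(s) of size 3, 2 block(s) of size 1 → block sizes [3, 1, 1]

Assembling the blocks gives a Jordan form
J =
  [-3,  1,  0,  0,  0]
  [ 0, -3,  1,  0,  0]
  [ 0,  0, -3,  0,  0]
  [ 0,  0,  0, -3,  0]
  [ 0,  0,  0,  0, -3]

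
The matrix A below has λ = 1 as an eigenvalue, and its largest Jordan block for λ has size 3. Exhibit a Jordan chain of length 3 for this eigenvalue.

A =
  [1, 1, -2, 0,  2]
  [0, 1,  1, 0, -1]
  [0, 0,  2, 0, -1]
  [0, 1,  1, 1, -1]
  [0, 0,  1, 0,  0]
A Jordan chain for λ = 1 of length 3:
v_1 = (1, 0, 0, 1, 0)ᵀ
v_2 = (-2, 1, 1, 1, 1)ᵀ
v_3 = (0, 0, 1, 0, 0)ᵀ

Let N = A − (1)·I. We want v_3 with N^3 v_3 = 0 but N^2 v_3 ≠ 0; then v_{j-1} := N · v_j for j = 3, …, 2.

Pick v_3 = (0, 0, 1, 0, 0)ᵀ.
Then v_2 = N · v_3 = (-2, 1, 1, 1, 1)ᵀ.
Then v_1 = N · v_2 = (1, 0, 0, 1, 0)ᵀ.

Sanity check: (A − (1)·I) v_1 = (0, 0, 0, 0, 0)ᵀ = 0. ✓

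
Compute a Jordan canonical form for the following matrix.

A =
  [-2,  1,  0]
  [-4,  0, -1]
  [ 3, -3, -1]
J_3(-1)

The characteristic polynomial is
  det(x·I − A) = x^3 + 3*x^2 + 3*x + 1 = (x + 1)^3

Eigenvalues and multiplicities (the geometric multiplicity of λ is n − rank(A − λI), which equals the number of Jordan blocks for λ):
  λ = -1: algebraic multiplicity = 3, geometric multiplicity = 1

Determining the block sizes for each eigenvalue:
  λ = -1: one block (gm = 1), so the single block has size am = 3 → block sizes [3]

Assembling the blocks gives a Jordan form
J =
  [-1,  1,  0]
  [ 0, -1,  1]
  [ 0,  0, -1]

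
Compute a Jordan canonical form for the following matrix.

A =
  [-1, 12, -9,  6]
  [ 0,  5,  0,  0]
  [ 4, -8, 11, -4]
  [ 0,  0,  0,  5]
J_2(5) ⊕ J_1(5) ⊕ J_1(5)

The characteristic polynomial is
  det(x·I − A) = x^4 - 20*x^3 + 150*x^2 - 500*x + 625 = (x - 5)^4

Eigenvalues and multiplicities (the geometric multiplicity of λ is n − rank(A − λI), which equals the number of Jordan blocks for λ):
  λ = 5: algebraic multiplicity = 4, geometric multiplicity = 3

Determining the block sizes for each eigenvalue:
  λ = 5: 3 blocks summing to 4 forces exactly one block of size 2 and the rest size 1 → block sizes [2, 1, 1]

Assembling the blocks gives a Jordan form
J =
  [5, 1, 0, 0]
  [0, 5, 0, 0]
  [0, 0, 5, 0]
  [0, 0, 0, 5]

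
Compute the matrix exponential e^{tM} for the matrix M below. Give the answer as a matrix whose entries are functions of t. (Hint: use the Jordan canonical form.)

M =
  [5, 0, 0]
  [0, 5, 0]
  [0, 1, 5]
e^{tM} =
  [exp(5*t), 0, 0]
  [0, exp(5*t), 0]
  [0, t*exp(5*t), exp(5*t)]

Strategy: write M = P · J · P⁻¹ where J is a Jordan canonical form, so e^{tM} = P · e^{tJ} · P⁻¹, and e^{tJ} can be computed block-by-block.

M has Jordan form
J =
  [5, 1, 0]
  [0, 5, 0]
  [0, 0, 5]
(up to reordering of blocks).

Per-block formulas:
  For a 2×2 Jordan block J_2(5): exp(t · J_2(5)) = e^(5t)·(I + t·N), where N is the 2×2 nilpotent shift.
  For a 1×1 block at λ = 5: exp(t · [5]) = [e^(5t)].

After assembling e^{tJ} and conjugating by P, we get:

e^{tM} =
  [exp(5*t), 0, 0]
  [0, exp(5*t), 0]
  [0, t*exp(5*t), exp(5*t)]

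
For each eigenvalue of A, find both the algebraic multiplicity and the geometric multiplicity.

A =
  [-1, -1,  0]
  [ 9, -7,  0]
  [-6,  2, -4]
λ = -4: alg = 3, geom = 2

Step 1 — factor the characteristic polynomial to read off the algebraic multiplicities:
  χ_A(x) = (x + 4)^3

Step 2 — compute geometric multiplicities via the rank-nullity identity g(λ) = n − rank(A − λI):
  rank(A − (-4)·I) = 1, so dim ker(A − (-4)·I) = n − 1 = 2

Summary:
  λ = -4: algebraic multiplicity = 3, geometric multiplicity = 2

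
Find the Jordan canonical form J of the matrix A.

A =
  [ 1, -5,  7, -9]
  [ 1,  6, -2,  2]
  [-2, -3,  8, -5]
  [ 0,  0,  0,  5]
J_3(5) ⊕ J_1(5)

The characteristic polynomial is
  det(x·I − A) = x^4 - 20*x^3 + 150*x^2 - 500*x + 625 = (x - 5)^4

Eigenvalues and multiplicities (the geometric multiplicity of λ is n − rank(A − λI), which equals the number of Jordan blocks for λ):
  λ = 5: algebraic multiplicity = 4, geometric multiplicity = 2

Determining the block sizes for each eigenvalue:
  λ = 5: with am = 4 and gm = 2, the partition is not yet determined (e.g. several partitions of 4 into 2 parts exist). Let N = A − (5)·I. Computing rank(N^1) = 2, rank(N^2) = 1, rank(N^3) = 0; the number of blocks of size ≥ j is rank(N^{j−1}) − rank(N^j), giving [2, 1, 1]. So we have 1 block(s) of size 3, 1 block(s) of size 1 → block sizes [3, 1]

Assembling the blocks gives a Jordan form
J =
  [5, 1, 0, 0]
  [0, 5, 1, 0]
  [0, 0, 5, 0]
  [0, 0, 0, 5]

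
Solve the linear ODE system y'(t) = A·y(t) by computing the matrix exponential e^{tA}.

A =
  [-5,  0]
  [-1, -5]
e^{tA} =
  [exp(-5*t), 0]
  [-t*exp(-5*t), exp(-5*t)]

Strategy: write A = P · J · P⁻¹ where J is a Jordan canonical form, so e^{tA} = P · e^{tJ} · P⁻¹, and e^{tJ} can be computed block-by-block.

A has Jordan form
J =
  [-5,  1]
  [ 0, -5]
(up to reordering of blocks).

Per-block formulas:
  For a 2×2 Jordan block J_2(-5): exp(t · J_2(-5)) = e^(-5t)·(I + t·N), where N is the 2×2 nilpotent shift.

After assembling e^{tJ} and conjugating by P, we get:

e^{tA} =
  [exp(-5*t), 0]
  [-t*exp(-5*t), exp(-5*t)]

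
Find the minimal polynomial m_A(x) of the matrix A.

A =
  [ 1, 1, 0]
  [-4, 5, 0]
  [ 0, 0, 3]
x^2 - 6*x + 9

The characteristic polynomial is χ_A(x) = (x - 3)^3, so the eigenvalues are known. The minimal polynomial is
  m_A(x) = Π_λ (x − λ)^{k_λ}
where k_λ is the size of the *largest* Jordan block for λ (equivalently, the smallest k with (A − λI)^k v = 0 for every generalised eigenvector v of λ).

  λ = 3: largest Jordan block has size 2, contributing (x − 3)^2

So m_A(x) = (x - 3)^2 = x^2 - 6*x + 9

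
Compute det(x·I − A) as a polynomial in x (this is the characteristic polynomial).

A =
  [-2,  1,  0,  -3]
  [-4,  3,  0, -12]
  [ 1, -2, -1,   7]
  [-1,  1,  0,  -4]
x^4 + 4*x^3 + 6*x^2 + 4*x + 1

Expanding det(x·I − A) (e.g. by cofactor expansion or by noting that A is similar to its Jordan form J, which has the same characteristic polynomial as A) gives
  χ_A(x) = x^4 + 4*x^3 + 6*x^2 + 4*x + 1
which factors as (x + 1)^4. The eigenvalues (with algebraic multiplicities) are λ = -1 with multiplicity 4.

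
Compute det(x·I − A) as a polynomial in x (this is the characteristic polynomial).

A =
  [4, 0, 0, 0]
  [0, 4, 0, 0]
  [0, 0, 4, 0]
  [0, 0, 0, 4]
x^4 - 16*x^3 + 96*x^2 - 256*x + 256

Expanding det(x·I − A) (e.g. by cofactor expansion or by noting that A is similar to its Jordan form J, which has the same characteristic polynomial as A) gives
  χ_A(x) = x^4 - 16*x^3 + 96*x^2 - 256*x + 256
which factors as (x - 4)^4. The eigenvalues (with algebraic multiplicities) are λ = 4 with multiplicity 4.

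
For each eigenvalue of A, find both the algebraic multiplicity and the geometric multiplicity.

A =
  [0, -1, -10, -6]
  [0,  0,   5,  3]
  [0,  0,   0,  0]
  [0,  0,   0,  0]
λ = 0: alg = 4, geom = 2

Step 1 — factor the characteristic polynomial to read off the algebraic multiplicities:
  χ_A(x) = x^4

Step 2 — compute geometric multiplicities via the rank-nullity identity g(λ) = n − rank(A − λI):
  rank(A − (0)·I) = 2, so dim ker(A − (0)·I) = n − 2 = 2

Summary:
  λ = 0: algebraic multiplicity = 4, geometric multiplicity = 2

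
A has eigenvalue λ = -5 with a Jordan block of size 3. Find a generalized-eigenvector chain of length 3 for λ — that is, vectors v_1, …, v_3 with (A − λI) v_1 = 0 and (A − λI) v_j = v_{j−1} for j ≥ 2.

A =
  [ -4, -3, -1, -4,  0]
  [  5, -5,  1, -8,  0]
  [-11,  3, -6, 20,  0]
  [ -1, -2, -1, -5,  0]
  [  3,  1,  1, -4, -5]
A Jordan chain for λ = -5 of length 3:
v_1 = (1, 2, -5, 0, 1)ᵀ
v_2 = (1, 5, -11, -1, 3)ᵀ
v_3 = (1, 0, 0, 0, 0)ᵀ

Let N = A − (-5)·I. We want v_3 with N^3 v_3 = 0 but N^2 v_3 ≠ 0; then v_{j-1} := N · v_j for j = 3, …, 2.

Pick v_3 = (1, 0, 0, 0, 0)ᵀ.
Then v_2 = N · v_3 = (1, 5, -11, -1, 3)ᵀ.
Then v_1 = N · v_2 = (1, 2, -5, 0, 1)ᵀ.

Sanity check: (A − (-5)·I) v_1 = (0, 0, 0, 0, 0)ᵀ = 0. ✓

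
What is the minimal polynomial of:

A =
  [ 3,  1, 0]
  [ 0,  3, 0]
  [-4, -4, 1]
x^3 - 7*x^2 + 15*x - 9

The characteristic polynomial is χ_A(x) = (x - 3)^2*(x - 1), so the eigenvalues are known. The minimal polynomial is
  m_A(x) = Π_λ (x − λ)^{k_λ}
where k_λ is the size of the *largest* Jordan block for λ (equivalently, the smallest k with (A − λI)^k v = 0 for every generalised eigenvector v of λ).

  λ = 1: largest Jordan block has size 1, contributing (x − 1)
  λ = 3: largest Jordan block has size 2, contributing (x − 3)^2

So m_A(x) = (x - 3)^2*(x - 1) = x^3 - 7*x^2 + 15*x - 9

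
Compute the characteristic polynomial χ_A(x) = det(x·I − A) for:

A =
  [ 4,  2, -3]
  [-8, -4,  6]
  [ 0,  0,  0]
x^3

Expanding det(x·I − A) (e.g. by cofactor expansion or by noting that A is similar to its Jordan form J, which has the same characteristic polynomial as A) gives
  χ_A(x) = x^3
which factors as x^3. The eigenvalues (with algebraic multiplicities) are λ = 0 with multiplicity 3.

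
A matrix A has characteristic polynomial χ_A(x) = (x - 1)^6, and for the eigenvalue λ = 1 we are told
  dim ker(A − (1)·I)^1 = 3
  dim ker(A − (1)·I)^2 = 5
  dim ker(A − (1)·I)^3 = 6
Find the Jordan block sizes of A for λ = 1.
Block sizes for λ = 1: [3, 2, 1]

From the dimensions of kernels of powers, the number of Jordan blocks of size at least j is d_j − d_{j−1} where d_j = dim ker(N^j) (with d_0 = 0). Computing the differences gives [3, 2, 1].
The number of blocks of size exactly k is (#blocks of size ≥ k) − (#blocks of size ≥ k + 1), so the partition is: 1 block(s) of size 1, 1 block(s) of size 2, 1 block(s) of size 3.
In nonincreasing order the block sizes are [3, 2, 1].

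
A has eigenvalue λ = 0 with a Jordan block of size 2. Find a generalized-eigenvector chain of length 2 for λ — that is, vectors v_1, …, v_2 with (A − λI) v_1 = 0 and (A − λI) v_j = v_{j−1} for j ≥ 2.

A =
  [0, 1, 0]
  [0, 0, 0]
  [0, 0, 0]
A Jordan chain for λ = 0 of length 2:
v_1 = (1, 0, 0)ᵀ
v_2 = (0, 1, 0)ᵀ

Let N = A − (0)·I. We want v_2 with N^2 v_2 = 0 but N^1 v_2 ≠ 0; then v_{j-1} := N · v_j for j = 2, …, 2.

Pick v_2 = (0, 1, 0)ᵀ.
Then v_1 = N · v_2 = (1, 0, 0)ᵀ.

Sanity check: (A − (0)·I) v_1 = (0, 0, 0)ᵀ = 0. ✓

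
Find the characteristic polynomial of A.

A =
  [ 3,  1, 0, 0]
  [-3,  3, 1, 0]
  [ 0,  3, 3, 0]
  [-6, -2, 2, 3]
x^4 - 12*x^3 + 54*x^2 - 108*x + 81

Expanding det(x·I − A) (e.g. by cofactor expansion or by noting that A is similar to its Jordan form J, which has the same characteristic polynomial as A) gives
  χ_A(x) = x^4 - 12*x^3 + 54*x^2 - 108*x + 81
which factors as (x - 3)^4. The eigenvalues (with algebraic multiplicities) are λ = 3 with multiplicity 4.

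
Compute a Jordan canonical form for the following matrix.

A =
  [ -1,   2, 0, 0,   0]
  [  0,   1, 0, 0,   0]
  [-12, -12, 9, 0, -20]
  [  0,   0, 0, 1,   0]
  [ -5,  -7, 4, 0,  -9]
J_2(-1) ⊕ J_1(1) ⊕ J_1(1) ⊕ J_1(1)

The characteristic polynomial is
  det(x·I − A) = x^5 - x^4 - 2*x^3 + 2*x^2 + x - 1 = (x - 1)^3*(x + 1)^2

Eigenvalues and multiplicities (the geometric multiplicity of λ is n − rank(A − λI), which equals the number of Jordan blocks for λ):
  λ = -1: algebraic multiplicity = 2, geometric multiplicity = 1
  λ = 1: algebraic multiplicity = 3, geometric multiplicity = 3

Determining the block sizes for each eigenvalue:
  λ = -1: one block (gm = 1), so the single block has size am = 2 → block sizes [2]
  λ = 1: gm = am = 3, so every block has size 1 → block sizes [1, 1, 1]

Assembling the blocks gives a Jordan form
J =
  [-1,  1, 0, 0, 0]
  [ 0, -1, 0, 0, 0]
  [ 0,  0, 1, 0, 0]
  [ 0,  0, 0, 1, 0]
  [ 0,  0, 0, 0, 1]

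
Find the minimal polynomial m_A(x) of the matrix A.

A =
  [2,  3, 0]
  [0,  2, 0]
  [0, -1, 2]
x^2 - 4*x + 4

The characteristic polynomial is χ_A(x) = (x - 2)^3, so the eigenvalues are known. The minimal polynomial is
  m_A(x) = Π_λ (x − λ)^{k_λ}
where k_λ is the size of the *largest* Jordan block for λ (equivalently, the smallest k with (A − λI)^k v = 0 for every generalised eigenvector v of λ).

  λ = 2: largest Jordan block has size 2, contributing (x − 2)^2

So m_A(x) = (x - 2)^2 = x^2 - 4*x + 4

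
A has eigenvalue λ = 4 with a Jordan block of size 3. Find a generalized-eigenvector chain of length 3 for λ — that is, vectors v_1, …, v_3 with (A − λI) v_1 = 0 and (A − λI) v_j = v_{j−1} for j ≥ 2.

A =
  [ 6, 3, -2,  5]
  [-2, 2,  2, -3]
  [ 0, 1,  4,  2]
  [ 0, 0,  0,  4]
A Jordan chain for λ = 4 of length 3:
v_1 = (-2, 0, -2, 0)ᵀ
v_2 = (2, -2, 0, 0)ᵀ
v_3 = (1, 0, 0, 0)ᵀ

Let N = A − (4)·I. We want v_3 with N^3 v_3 = 0 but N^2 v_3 ≠ 0; then v_{j-1} := N · v_j for j = 3, …, 2.

Pick v_3 = (1, 0, 0, 0)ᵀ.
Then v_2 = N · v_3 = (2, -2, 0, 0)ᵀ.
Then v_1 = N · v_2 = (-2, 0, -2, 0)ᵀ.

Sanity check: (A − (4)·I) v_1 = (0, 0, 0, 0)ᵀ = 0. ✓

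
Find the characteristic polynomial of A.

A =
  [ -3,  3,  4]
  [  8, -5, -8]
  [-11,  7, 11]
x^3 - 3*x^2 + 3*x - 1

Expanding det(x·I − A) (e.g. by cofactor expansion or by noting that A is similar to its Jordan form J, which has the same characteristic polynomial as A) gives
  χ_A(x) = x^3 - 3*x^2 + 3*x - 1
which factors as (x - 1)^3. The eigenvalues (with algebraic multiplicities) are λ = 1 with multiplicity 3.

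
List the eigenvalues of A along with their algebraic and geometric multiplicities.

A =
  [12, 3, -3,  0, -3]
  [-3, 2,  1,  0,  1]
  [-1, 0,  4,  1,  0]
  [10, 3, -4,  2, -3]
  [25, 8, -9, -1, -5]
λ = 3: alg = 5, geom = 3

Step 1 — factor the characteristic polynomial to read off the algebraic multiplicities:
  χ_A(x) = (x - 3)^5

Step 2 — compute geometric multiplicities via the rank-nullity identity g(λ) = n − rank(A − λI):
  rank(A − (3)·I) = 2, so dim ker(A − (3)·I) = n − 2 = 3

Summary:
  λ = 3: algebraic multiplicity = 5, geometric multiplicity = 3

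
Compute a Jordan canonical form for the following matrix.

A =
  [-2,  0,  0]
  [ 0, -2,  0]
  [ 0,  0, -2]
J_1(-2) ⊕ J_1(-2) ⊕ J_1(-2)

The characteristic polynomial is
  det(x·I − A) = x^3 + 6*x^2 + 12*x + 8 = (x + 2)^3

Eigenvalues and multiplicities (the geometric multiplicity of λ is n − rank(A − λI), which equals the number of Jordan blocks for λ):
  λ = -2: algebraic multiplicity = 3, geometric multiplicity = 3

Determining the block sizes for each eigenvalue:
  λ = -2: gm = am = 3, so every block has size 1 → block sizes [1, 1, 1]

Assembling the blocks gives a Jordan form
J =
  [-2,  0,  0]
  [ 0, -2,  0]
  [ 0,  0, -2]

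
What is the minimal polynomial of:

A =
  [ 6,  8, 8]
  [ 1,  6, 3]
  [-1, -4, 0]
x^3 - 12*x^2 + 48*x - 64

The characteristic polynomial is χ_A(x) = (x - 4)^3, so the eigenvalues are known. The minimal polynomial is
  m_A(x) = Π_λ (x − λ)^{k_λ}
where k_λ is the size of the *largest* Jordan block for λ (equivalently, the smallest k with (A − λI)^k v = 0 for every generalised eigenvector v of λ).

  λ = 4: largest Jordan block has size 3, contributing (x − 4)^3

So m_A(x) = (x - 4)^3 = x^3 - 12*x^2 + 48*x - 64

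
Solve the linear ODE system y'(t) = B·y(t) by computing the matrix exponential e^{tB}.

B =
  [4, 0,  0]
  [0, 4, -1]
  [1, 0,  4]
e^{tB} =
  [exp(4*t), 0, 0]
  [-t^2*exp(4*t)/2, exp(4*t), -t*exp(4*t)]
  [t*exp(4*t), 0, exp(4*t)]

Strategy: write B = P · J · P⁻¹ where J is a Jordan canonical form, so e^{tB} = P · e^{tJ} · P⁻¹, and e^{tJ} can be computed block-by-block.

B has Jordan form
J =
  [4, 1, 0]
  [0, 4, 1]
  [0, 0, 4]
(up to reordering of blocks).

Per-block formulas:
  For a 3×3 Jordan block J_3(4): exp(t · J_3(4)) = e^(4t)·(I + t·N + (t^2/2)·N^2), where N is the 3×3 nilpotent shift.

After assembling e^{tJ} and conjugating by P, we get:

e^{tB} =
  [exp(4*t), 0, 0]
  [-t^2*exp(4*t)/2, exp(4*t), -t*exp(4*t)]
  [t*exp(4*t), 0, exp(4*t)]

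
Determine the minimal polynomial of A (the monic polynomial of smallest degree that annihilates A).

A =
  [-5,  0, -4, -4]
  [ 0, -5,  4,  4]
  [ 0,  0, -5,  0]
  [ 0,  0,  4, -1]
x^2 + 6*x + 5

The characteristic polynomial is χ_A(x) = (x + 1)*(x + 5)^3, so the eigenvalues are known. The minimal polynomial is
  m_A(x) = Π_λ (x − λ)^{k_λ}
where k_λ is the size of the *largest* Jordan block for λ (equivalently, the smallest k with (A − λI)^k v = 0 for every generalised eigenvector v of λ).

  λ = -5: largest Jordan block has size 1, contributing (x + 5)
  λ = -1: largest Jordan block has size 1, contributing (x + 1)

So m_A(x) = (x + 1)*(x + 5) = x^2 + 6*x + 5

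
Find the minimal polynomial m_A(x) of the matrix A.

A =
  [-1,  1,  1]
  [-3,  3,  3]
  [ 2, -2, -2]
x^2

The characteristic polynomial is χ_A(x) = x^3, so the eigenvalues are known. The minimal polynomial is
  m_A(x) = Π_λ (x − λ)^{k_λ}
where k_λ is the size of the *largest* Jordan block for λ (equivalently, the smallest k with (A − λI)^k v = 0 for every generalised eigenvector v of λ).

  λ = 0: largest Jordan block has size 2, contributing (x − 0)^2

So m_A(x) = x^2 = x^2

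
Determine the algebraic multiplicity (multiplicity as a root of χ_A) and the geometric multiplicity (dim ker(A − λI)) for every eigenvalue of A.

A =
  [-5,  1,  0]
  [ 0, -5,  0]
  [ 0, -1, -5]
λ = -5: alg = 3, geom = 2

Step 1 — factor the characteristic polynomial to read off the algebraic multiplicities:
  χ_A(x) = (x + 5)^3

Step 2 — compute geometric multiplicities via the rank-nullity identity g(λ) = n − rank(A − λI):
  rank(A − (-5)·I) = 1, so dim ker(A − (-5)·I) = n − 1 = 2

Summary:
  λ = -5: algebraic multiplicity = 3, geometric multiplicity = 2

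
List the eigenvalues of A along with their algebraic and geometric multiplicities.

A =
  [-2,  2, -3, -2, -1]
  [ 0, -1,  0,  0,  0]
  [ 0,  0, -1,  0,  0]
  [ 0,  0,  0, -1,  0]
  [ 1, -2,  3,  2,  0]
λ = -1: alg = 5, geom = 4

Step 1 — factor the characteristic polynomial to read off the algebraic multiplicities:
  χ_A(x) = (x + 1)^5

Step 2 — compute geometric multiplicities via the rank-nullity identity g(λ) = n − rank(A − λI):
  rank(A − (-1)·I) = 1, so dim ker(A − (-1)·I) = n − 1 = 4

Summary:
  λ = -1: algebraic multiplicity = 5, geometric multiplicity = 4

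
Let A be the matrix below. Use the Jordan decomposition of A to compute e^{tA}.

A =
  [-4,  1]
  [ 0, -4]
e^{tA} =
  [exp(-4*t), t*exp(-4*t)]
  [0, exp(-4*t)]

Strategy: write A = P · J · P⁻¹ where J is a Jordan canonical form, so e^{tA} = P · e^{tJ} · P⁻¹, and e^{tJ} can be computed block-by-block.

A has Jordan form
J =
  [-4,  1]
  [ 0, -4]
(up to reordering of blocks).

Per-block formulas:
  For a 2×2 Jordan block J_2(-4): exp(t · J_2(-4)) = e^(-4t)·(I + t·N), where N is the 2×2 nilpotent shift.

After assembling e^{tJ} and conjugating by P, we get:

e^{tA} =
  [exp(-4*t), t*exp(-4*t)]
  [0, exp(-4*t)]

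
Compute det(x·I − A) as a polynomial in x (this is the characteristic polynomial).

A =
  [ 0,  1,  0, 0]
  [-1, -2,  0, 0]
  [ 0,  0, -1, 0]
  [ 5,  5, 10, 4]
x^4 - x^3 - 9*x^2 - 11*x - 4

Expanding det(x·I − A) (e.g. by cofactor expansion or by noting that A is similar to its Jordan form J, which has the same characteristic polynomial as A) gives
  χ_A(x) = x^4 - x^3 - 9*x^2 - 11*x - 4
which factors as (x - 4)*(x + 1)^3. The eigenvalues (with algebraic multiplicities) are λ = -1 with multiplicity 3, λ = 4 with multiplicity 1.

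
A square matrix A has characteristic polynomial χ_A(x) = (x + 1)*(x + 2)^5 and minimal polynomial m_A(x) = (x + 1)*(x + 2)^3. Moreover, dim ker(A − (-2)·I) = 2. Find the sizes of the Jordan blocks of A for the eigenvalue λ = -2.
Block sizes for λ = -2: [3, 2]

Step 1 — from the characteristic polynomial, algebraic multiplicity of λ = -2 is 5. From dim ker(A − (-2)·I) = 2, there are exactly 2 Jordan blocks for λ = -2.
Step 2 — from the minimal polynomial, the factor (x + 2)^3 tells us the largest block for λ = -2 has size 3.
Step 3 — with total size 5, 2 blocks, and largest block 3, the block sizes (in nonincreasing order) are [3, 2].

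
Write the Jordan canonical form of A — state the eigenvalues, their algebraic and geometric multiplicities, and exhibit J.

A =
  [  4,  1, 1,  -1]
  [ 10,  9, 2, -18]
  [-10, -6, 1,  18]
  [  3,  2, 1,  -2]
J_3(3) ⊕ J_1(3)

The characteristic polynomial is
  det(x·I − A) = x^4 - 12*x^3 + 54*x^2 - 108*x + 81 = (x - 3)^4

Eigenvalues and multiplicities (the geometric multiplicity of λ is n − rank(A − λI), which equals the number of Jordan blocks for λ):
  λ = 3: algebraic multiplicity = 4, geometric multiplicity = 2

Determining the block sizes for each eigenvalue:
  λ = 3: with am = 4 and gm = 2, the partition is not yet determined (e.g. several partitions of 4 into 2 parts exist). Let N = A − (3)·I. Computing rank(N^1) = 2, rank(N^2) = 1, rank(N^3) = 0; the number of blocks of size ≥ j is rank(N^{j−1}) − rank(N^j), giving [2, 1, 1]. So we have 1 block(s) of size 3, 1 block(s) of size 1 → block sizes [3, 1]

Assembling the blocks gives a Jordan form
J =
  [3, 1, 0, 0]
  [0, 3, 1, 0]
  [0, 0, 3, 0]
  [0, 0, 0, 3]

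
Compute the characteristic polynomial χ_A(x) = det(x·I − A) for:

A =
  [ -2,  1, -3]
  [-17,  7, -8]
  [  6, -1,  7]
x^3 - 12*x^2 + 48*x - 64

Expanding det(x·I − A) (e.g. by cofactor expansion or by noting that A is similar to its Jordan form J, which has the same characteristic polynomial as A) gives
  χ_A(x) = x^3 - 12*x^2 + 48*x - 64
which factors as (x - 4)^3. The eigenvalues (with algebraic multiplicities) are λ = 4 with multiplicity 3.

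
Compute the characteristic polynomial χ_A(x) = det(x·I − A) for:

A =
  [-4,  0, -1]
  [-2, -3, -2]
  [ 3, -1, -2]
x^3 + 9*x^2 + 27*x + 27

Expanding det(x·I − A) (e.g. by cofactor expansion or by noting that A is similar to its Jordan form J, which has the same characteristic polynomial as A) gives
  χ_A(x) = x^3 + 9*x^2 + 27*x + 27
which factors as (x + 3)^3. The eigenvalues (with algebraic multiplicities) are λ = -3 with multiplicity 3.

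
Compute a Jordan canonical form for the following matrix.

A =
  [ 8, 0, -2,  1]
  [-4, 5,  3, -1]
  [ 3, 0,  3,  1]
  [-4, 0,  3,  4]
J_3(5) ⊕ J_1(5)

The characteristic polynomial is
  det(x·I − A) = x^4 - 20*x^3 + 150*x^2 - 500*x + 625 = (x - 5)^4

Eigenvalues and multiplicities (the geometric multiplicity of λ is n − rank(A − λI), which equals the number of Jordan blocks for λ):
  λ = 5: algebraic multiplicity = 4, geometric multiplicity = 2

Determining the block sizes for each eigenvalue:
  λ = 5: with am = 4 and gm = 2, the partition is not yet determined (e.g. several partitions of 4 into 2 parts exist). Let N = A − (5)·I. Computing rank(N^1) = 2, rank(N^2) = 1, rank(N^3) = 0; the number of blocks of size ≥ j is rank(N^{j−1}) − rank(N^j), giving [2, 1, 1]. So we have 1 block(s) of size 3, 1 block(s) of size 1 → block sizes [3, 1]

Assembling the blocks gives a Jordan form
J =
  [5, 1, 0, 0]
  [0, 5, 1, 0]
  [0, 0, 5, 0]
  [0, 0, 0, 5]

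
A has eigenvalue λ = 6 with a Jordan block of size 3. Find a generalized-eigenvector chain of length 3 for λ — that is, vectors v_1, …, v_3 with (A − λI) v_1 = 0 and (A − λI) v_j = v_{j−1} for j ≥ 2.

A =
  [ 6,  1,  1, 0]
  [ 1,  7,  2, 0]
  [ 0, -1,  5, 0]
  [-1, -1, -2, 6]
A Jordan chain for λ = 6 of length 3:
v_1 = (1, 1, -1, -1)ᵀ
v_2 = (0, 1, 0, -1)ᵀ
v_3 = (1, 0, 0, 0)ᵀ

Let N = A − (6)·I. We want v_3 with N^3 v_3 = 0 but N^2 v_3 ≠ 0; then v_{j-1} := N · v_j for j = 3, …, 2.

Pick v_3 = (1, 0, 0, 0)ᵀ.
Then v_2 = N · v_3 = (0, 1, 0, -1)ᵀ.
Then v_1 = N · v_2 = (1, 1, -1, -1)ᵀ.

Sanity check: (A − (6)·I) v_1 = (0, 0, 0, 0)ᵀ = 0. ✓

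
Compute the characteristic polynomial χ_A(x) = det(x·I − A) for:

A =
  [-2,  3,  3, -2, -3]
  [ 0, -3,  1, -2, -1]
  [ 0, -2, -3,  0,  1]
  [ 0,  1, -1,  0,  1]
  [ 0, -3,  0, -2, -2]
x^5 + 10*x^4 + 40*x^3 + 80*x^2 + 80*x + 32

Expanding det(x·I − A) (e.g. by cofactor expansion or by noting that A is similar to its Jordan form J, which has the same characteristic polynomial as A) gives
  χ_A(x) = x^5 + 10*x^4 + 40*x^3 + 80*x^2 + 80*x + 32
which factors as (x + 2)^5. The eigenvalues (with algebraic multiplicities) are λ = -2 with multiplicity 5.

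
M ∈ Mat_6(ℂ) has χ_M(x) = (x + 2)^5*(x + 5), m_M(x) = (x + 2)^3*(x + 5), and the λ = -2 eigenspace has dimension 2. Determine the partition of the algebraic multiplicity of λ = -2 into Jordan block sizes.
Block sizes for λ = -2: [3, 2]

Step 1 — from the characteristic polynomial, algebraic multiplicity of λ = -2 is 5. From dim ker(M − (-2)·I) = 2, there are exactly 2 Jordan blocks for λ = -2.
Step 2 — from the minimal polynomial, the factor (x + 2)^3 tells us the largest block for λ = -2 has size 3.
Step 3 — with total size 5, 2 blocks, and largest block 3, the block sizes (in nonincreasing order) are [3, 2].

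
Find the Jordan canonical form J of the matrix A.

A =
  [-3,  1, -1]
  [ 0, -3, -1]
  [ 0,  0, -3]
J_3(-3)

The characteristic polynomial is
  det(x·I − A) = x^3 + 9*x^2 + 27*x + 27 = (x + 3)^3

Eigenvalues and multiplicities (the geometric multiplicity of λ is n − rank(A − λI), which equals the number of Jordan blocks for λ):
  λ = -3: algebraic multiplicity = 3, geometric multiplicity = 1

Determining the block sizes for each eigenvalue:
  λ = -3: one block (gm = 1), so the single block has size am = 3 → block sizes [3]

Assembling the blocks gives a Jordan form
J =
  [-3,  1,  0]
  [ 0, -3,  1]
  [ 0,  0, -3]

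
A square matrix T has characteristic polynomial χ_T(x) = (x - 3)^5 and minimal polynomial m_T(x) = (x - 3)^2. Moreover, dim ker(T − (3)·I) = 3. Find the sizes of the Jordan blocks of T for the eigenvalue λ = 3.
Block sizes for λ = 3: [2, 2, 1]

Step 1 — from the characteristic polynomial, algebraic multiplicity of λ = 3 is 5. From dim ker(T − (3)·I) = 3, there are exactly 3 Jordan blocks for λ = 3.
Step 2 — from the minimal polynomial, the factor (x − 3)^2 tells us the largest block for λ = 3 has size 2.
Step 3 — with total size 5, 3 blocks, and largest block 2, the block sizes (in nonincreasing order) are [2, 2, 1].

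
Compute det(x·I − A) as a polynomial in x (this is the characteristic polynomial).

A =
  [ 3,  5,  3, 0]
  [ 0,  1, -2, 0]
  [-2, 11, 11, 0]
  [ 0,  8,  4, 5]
x^4 - 20*x^3 + 150*x^2 - 500*x + 625

Expanding det(x·I − A) (e.g. by cofactor expansion or by noting that A is similar to its Jordan form J, which has the same characteristic polynomial as A) gives
  χ_A(x) = x^4 - 20*x^3 + 150*x^2 - 500*x + 625
which factors as (x - 5)^4. The eigenvalues (with algebraic multiplicities) are λ = 5 with multiplicity 4.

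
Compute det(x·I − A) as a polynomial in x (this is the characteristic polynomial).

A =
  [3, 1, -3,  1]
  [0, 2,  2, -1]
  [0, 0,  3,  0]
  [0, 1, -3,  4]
x^4 - 12*x^3 + 54*x^2 - 108*x + 81

Expanding det(x·I − A) (e.g. by cofactor expansion or by noting that A is similar to its Jordan form J, which has the same characteristic polynomial as A) gives
  χ_A(x) = x^4 - 12*x^3 + 54*x^2 - 108*x + 81
which factors as (x - 3)^4. The eigenvalues (with algebraic multiplicities) are λ = 3 with multiplicity 4.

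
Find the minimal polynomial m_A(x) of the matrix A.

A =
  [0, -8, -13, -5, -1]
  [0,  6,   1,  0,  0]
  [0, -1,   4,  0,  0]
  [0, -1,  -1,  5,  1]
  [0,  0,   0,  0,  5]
x^3 - 10*x^2 + 25*x

The characteristic polynomial is χ_A(x) = x*(x - 5)^4, so the eigenvalues are known. The minimal polynomial is
  m_A(x) = Π_λ (x − λ)^{k_λ}
where k_λ is the size of the *largest* Jordan block for λ (equivalently, the smallest k with (A − λI)^k v = 0 for every generalised eigenvector v of λ).

  λ = 0: largest Jordan block has size 1, contributing (x − 0)
  λ = 5: largest Jordan block has size 2, contributing (x − 5)^2

So m_A(x) = x*(x - 5)^2 = x^3 - 10*x^2 + 25*x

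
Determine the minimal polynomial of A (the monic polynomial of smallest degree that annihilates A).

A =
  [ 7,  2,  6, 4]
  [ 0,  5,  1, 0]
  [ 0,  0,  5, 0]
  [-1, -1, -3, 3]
x^3 - 15*x^2 + 75*x - 125

The characteristic polynomial is χ_A(x) = (x - 5)^4, so the eigenvalues are known. The minimal polynomial is
  m_A(x) = Π_λ (x − λ)^{k_λ}
where k_λ is the size of the *largest* Jordan block for λ (equivalently, the smallest k with (A − λI)^k v = 0 for every generalised eigenvector v of λ).

  λ = 5: largest Jordan block has size 3, contributing (x − 5)^3

So m_A(x) = (x - 5)^3 = x^3 - 15*x^2 + 75*x - 125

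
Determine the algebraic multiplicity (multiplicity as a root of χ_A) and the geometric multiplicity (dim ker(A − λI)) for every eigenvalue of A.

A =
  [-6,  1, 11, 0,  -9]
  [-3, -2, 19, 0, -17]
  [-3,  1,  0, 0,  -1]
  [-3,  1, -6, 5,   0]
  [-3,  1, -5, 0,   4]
λ = -3: alg = 3, geom = 2; λ = 5: alg = 2, geom = 1

Step 1 — factor the characteristic polynomial to read off the algebraic multiplicities:
  χ_A(x) = (x - 5)^2*(x + 3)^3

Step 2 — compute geometric multiplicities via the rank-nullity identity g(λ) = n − rank(A − λI):
  rank(A − (-3)·I) = 3, so dim ker(A − (-3)·I) = n − 3 = 2
  rank(A − (5)·I) = 4, so dim ker(A − (5)·I) = n − 4 = 1

Summary:
  λ = -3: algebraic multiplicity = 3, geometric multiplicity = 2
  λ = 5: algebraic multiplicity = 2, geometric multiplicity = 1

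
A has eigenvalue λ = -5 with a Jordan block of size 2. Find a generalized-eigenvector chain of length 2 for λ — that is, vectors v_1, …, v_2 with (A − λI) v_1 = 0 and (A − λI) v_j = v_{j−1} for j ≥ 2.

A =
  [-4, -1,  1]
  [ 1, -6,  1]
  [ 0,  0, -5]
A Jordan chain for λ = -5 of length 2:
v_1 = (1, 1, 0)ᵀ
v_2 = (1, 0, 0)ᵀ

Let N = A − (-5)·I. We want v_2 with N^2 v_2 = 0 but N^1 v_2 ≠ 0; then v_{j-1} := N · v_j for j = 2, …, 2.

Pick v_2 = (1, 0, 0)ᵀ.
Then v_1 = N · v_2 = (1, 1, 0)ᵀ.

Sanity check: (A − (-5)·I) v_1 = (0, 0, 0)ᵀ = 0. ✓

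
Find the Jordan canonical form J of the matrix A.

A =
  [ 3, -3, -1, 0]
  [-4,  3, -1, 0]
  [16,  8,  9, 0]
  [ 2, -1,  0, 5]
J_3(5) ⊕ J_1(5)

The characteristic polynomial is
  det(x·I − A) = x^4 - 20*x^3 + 150*x^2 - 500*x + 625 = (x - 5)^4

Eigenvalues and multiplicities (the geometric multiplicity of λ is n − rank(A − λI), which equals the number of Jordan blocks for λ):
  λ = 5: algebraic multiplicity = 4, geometric multiplicity = 2

Determining the block sizes for each eigenvalue:
  λ = 5: with am = 4 and gm = 2, the partition is not yet determined (e.g. several partitions of 4 into 2 parts exist). Let N = A − (5)·I. Computing rank(N^1) = 2, rank(N^2) = 1, rank(N^3) = 0; the number of blocks of size ≥ j is rank(N^{j−1}) − rank(N^j), giving [2, 1, 1]. So we have 1 block(s) of size 3, 1 block(s) of size 1 → block sizes [3, 1]

Assembling the blocks gives a Jordan form
J =
  [5, 1, 0, 0]
  [0, 5, 1, 0]
  [0, 0, 5, 0]
  [0, 0, 0, 5]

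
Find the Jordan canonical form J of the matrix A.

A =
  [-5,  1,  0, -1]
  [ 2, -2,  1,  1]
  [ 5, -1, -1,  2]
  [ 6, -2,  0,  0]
J_3(-2) ⊕ J_1(-2)

The characteristic polynomial is
  det(x·I − A) = x^4 + 8*x^3 + 24*x^2 + 32*x + 16 = (x + 2)^4

Eigenvalues and multiplicities (the geometric multiplicity of λ is n − rank(A − λI), which equals the number of Jordan blocks for λ):
  λ = -2: algebraic multiplicity = 4, geometric multiplicity = 2

Determining the block sizes for each eigenvalue:
  λ = -2: with am = 4 and gm = 2, the partition is not yet determined (e.g. several partitions of 4 into 2 parts exist). Let N = A − (-2)·I. Computing rank(N^1) = 2, rank(N^2) = 1, rank(N^3) = 0; the number of blocks of size ≥ j is rank(N^{j−1}) − rank(N^j), giving [2, 1, 1]. So we have 1 block(s) of size 3, 1 block(s) of size 1 → block sizes [3, 1]

Assembling the blocks gives a Jordan form
J =
  [-2,  1,  0,  0]
  [ 0, -2,  1,  0]
  [ 0,  0, -2,  0]
  [ 0,  0,  0, -2]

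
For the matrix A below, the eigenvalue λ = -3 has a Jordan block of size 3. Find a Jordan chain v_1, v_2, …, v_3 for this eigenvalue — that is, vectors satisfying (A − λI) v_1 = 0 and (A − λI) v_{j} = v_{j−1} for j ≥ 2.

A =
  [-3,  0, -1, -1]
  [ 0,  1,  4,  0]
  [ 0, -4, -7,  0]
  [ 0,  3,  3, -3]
A Jordan chain for λ = -3 of length 3:
v_1 = (1, 0, 0, 0)ᵀ
v_2 = (0, 4, -4, 3)ᵀ
v_3 = (0, 1, 0, 0)ᵀ

Let N = A − (-3)·I. We want v_3 with N^3 v_3 = 0 but N^2 v_3 ≠ 0; then v_{j-1} := N · v_j for j = 3, …, 2.

Pick v_3 = (0, 1, 0, 0)ᵀ.
Then v_2 = N · v_3 = (0, 4, -4, 3)ᵀ.
Then v_1 = N · v_2 = (1, 0, 0, 0)ᵀ.

Sanity check: (A − (-3)·I) v_1 = (0, 0, 0, 0)ᵀ = 0. ✓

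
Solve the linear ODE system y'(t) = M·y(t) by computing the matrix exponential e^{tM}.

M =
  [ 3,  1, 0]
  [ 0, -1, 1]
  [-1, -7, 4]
e^{tM} =
  [t^2*exp(2*t)/2 + t*exp(2*t) + exp(2*t), -t^2*exp(2*t) + t*exp(2*t), t^2*exp(2*t)/2]
  [-t^2*exp(2*t)/2, t^2*exp(2*t) - 3*t*exp(2*t) + exp(2*t), -t^2*exp(2*t)/2 + t*exp(2*t)]
  [-3*t^2*exp(2*t)/2 - t*exp(2*t), 3*t^2*exp(2*t) - 7*t*exp(2*t), -3*t^2*exp(2*t)/2 + 2*t*exp(2*t) + exp(2*t)]

Strategy: write M = P · J · P⁻¹ where J is a Jordan canonical form, so e^{tM} = P · e^{tJ} · P⁻¹, and e^{tJ} can be computed block-by-block.

M has Jordan form
J =
  [2, 1, 0]
  [0, 2, 1]
  [0, 0, 2]
(up to reordering of blocks).

Per-block formulas:
  For a 3×3 Jordan block J_3(2): exp(t · J_3(2)) = e^(2t)·(I + t·N + (t^2/2)·N^2), where N is the 3×3 nilpotent shift.

After assembling e^{tJ} and conjugating by P, we get:

e^{tM} =
  [t^2*exp(2*t)/2 + t*exp(2*t) + exp(2*t), -t^2*exp(2*t) + t*exp(2*t), t^2*exp(2*t)/2]
  [-t^2*exp(2*t)/2, t^2*exp(2*t) - 3*t*exp(2*t) + exp(2*t), -t^2*exp(2*t)/2 + t*exp(2*t)]
  [-3*t^2*exp(2*t)/2 - t*exp(2*t), 3*t^2*exp(2*t) - 7*t*exp(2*t), -3*t^2*exp(2*t)/2 + 2*t*exp(2*t) + exp(2*t)]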